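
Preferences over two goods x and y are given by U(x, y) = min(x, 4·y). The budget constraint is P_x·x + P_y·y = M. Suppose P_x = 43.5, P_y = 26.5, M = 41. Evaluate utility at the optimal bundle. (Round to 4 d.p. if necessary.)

Here 4·43.5 + 26.5 = 200.5, giving x* = 0.818 and y* = 0.2045.
Utility at the optimum: U(0.818, 0.2045) = 0.818.

V = 0.818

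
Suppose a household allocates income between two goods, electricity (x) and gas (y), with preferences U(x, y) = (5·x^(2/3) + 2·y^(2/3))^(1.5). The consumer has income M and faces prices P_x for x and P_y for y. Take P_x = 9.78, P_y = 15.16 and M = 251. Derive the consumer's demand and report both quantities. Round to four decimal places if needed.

From the CES first-order condition, (5/2)·(y/x)^(1/3) = P_x/P_y.
Hence y/x = ((2/5)·P_x/P_y)^(1/(1/3)), i.e. raised to the 3 power.
Substitute y = (y/x)·x into the budget: x* = M/(P_x + P_y·(y/x)).
Numerically y/x = 0.017183, so x* = 251/(9.78 + 15.16·0.017183) = 24.9988 and y* = 0.017183·24.9988 = 0.4296.

x* = 24.9988, y* = 0.4296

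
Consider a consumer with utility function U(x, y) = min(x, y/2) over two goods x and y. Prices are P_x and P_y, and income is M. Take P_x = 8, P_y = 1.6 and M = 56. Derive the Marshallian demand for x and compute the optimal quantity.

Demand: x*(P_x,P_y,M) = M/(P_x + 2·P_y), y* = 2·M/(P_x + 2·P_y).
Here 8 + 2·1.6 = 11.2, giving x* = 5.

x* = 5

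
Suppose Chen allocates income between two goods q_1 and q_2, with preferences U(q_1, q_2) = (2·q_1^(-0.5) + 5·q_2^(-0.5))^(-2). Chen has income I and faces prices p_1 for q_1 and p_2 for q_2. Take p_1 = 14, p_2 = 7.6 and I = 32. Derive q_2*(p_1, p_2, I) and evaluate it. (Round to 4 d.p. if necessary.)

q_2* = 2.5281

Numerically q_2/q_1 = 2.768023, so q_1* = 32/(14 + 7.6·2.768023) = 0.9133 and q_2* = 2.768023·0.9133 = 2.5281.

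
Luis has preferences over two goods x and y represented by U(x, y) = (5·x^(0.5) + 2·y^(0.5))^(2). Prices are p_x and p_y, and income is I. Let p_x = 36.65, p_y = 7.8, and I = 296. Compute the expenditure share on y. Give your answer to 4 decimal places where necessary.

share on y = 0.4292

MRS = MU_x/MU_y = (5/2)·(y/x)^(0.5). Set equal to p_x/p_y.
Solve for the ratio: y/x = [(2/5)·p_x/p_y]^(2).
With the ratio pinned down, the budget gives x* = I/(p_x + p_y·(y/x)) and y* = (y/x)·x*.
Numerically y/x = 3.532472, so x* = 296/(36.65 + 7.8·3.532472) = 4.6104 and y* = 3.532472·4.6104 = 16.286.
Expenditure on y: 7.8·16.286 = 127.0304; share = 0.4292.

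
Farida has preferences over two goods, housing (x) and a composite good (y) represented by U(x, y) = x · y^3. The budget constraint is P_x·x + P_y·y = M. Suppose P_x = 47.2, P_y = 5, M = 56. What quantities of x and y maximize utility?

The MRS is (1/3)·y/x. Set MRS = P_x/P_y.
So P_y·y = 3·P_x·x; combined with the budget, a share 0.25 of income goes to x.
Demand: x*(P_x,P_y,M) = 0.25·M/P_x and y* = 0.75·M/P_y.
At P_x=47.2, P_y=5, M=56: x* = 0.25·56/47.2 = 0.2966, y* = 8.4.

x* = 0.2966, y* = 8.4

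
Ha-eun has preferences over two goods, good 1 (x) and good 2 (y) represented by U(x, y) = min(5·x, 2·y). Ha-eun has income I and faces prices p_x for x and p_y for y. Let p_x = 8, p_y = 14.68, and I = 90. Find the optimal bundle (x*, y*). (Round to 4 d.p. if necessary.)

Demand: x*(p_x,p_y,I) = 2·I/(2·p_x + 5·p_y), y* = 5·I/(2·p_x + 5·p_y).
Here 2·8 + 5·14.68 = 89.4, giving x* = 2.0134 and y* = 5.0336.

x* = 2.0134, y* = 5.0336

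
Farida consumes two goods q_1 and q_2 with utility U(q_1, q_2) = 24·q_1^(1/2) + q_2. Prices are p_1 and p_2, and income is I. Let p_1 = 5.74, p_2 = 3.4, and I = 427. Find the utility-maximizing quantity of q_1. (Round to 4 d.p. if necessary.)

q_1* = 50.5239

Solve: √q_1 = 12·p_2/p_1, so q_1*(p_1,p_2) = (12·p_2/p_1)², and q_2* = (I − p_1·q_1*)/p_2.
Plugging in: q_1* = (12·3.4/5.74)² = 50.5239.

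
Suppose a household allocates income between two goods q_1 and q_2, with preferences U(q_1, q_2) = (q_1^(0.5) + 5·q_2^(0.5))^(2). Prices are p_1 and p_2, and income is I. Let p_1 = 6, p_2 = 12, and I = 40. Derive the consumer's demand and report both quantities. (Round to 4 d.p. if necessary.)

q_1* = 0.4938, q_2* = 3.0864

With the ratio pinned down, the budget gives q_1* = I/(p_1 + p_2·(q_2/q_1)) and q_2* = (q_2/q_1)·q_1*.
Numerically q_2/q_1 = 6.25, so q_1* = 40/(6 + 12·6.25) = 0.4938 and q_2* = 6.25·0.4938 = 3.0864.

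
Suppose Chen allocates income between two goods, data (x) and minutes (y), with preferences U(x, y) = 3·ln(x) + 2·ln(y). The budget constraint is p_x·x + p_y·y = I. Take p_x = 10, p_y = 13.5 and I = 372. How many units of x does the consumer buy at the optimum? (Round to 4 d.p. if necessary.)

x* = 22.32

MU_x/MU_y = (3·y)/(2·x); tangency sets this equal to p_x/p_y.
So 3·p_y·y = 2·p_x·x; combined with the budget, a share 0.6 of income goes to x.
Demand: x*(p_x,p_y,I) = 0.6·I/p_x and y* = 0.4·I/p_y.
At p_x=10, p_y=13.5, I=372: x* = 0.6·372/10 = 22.32.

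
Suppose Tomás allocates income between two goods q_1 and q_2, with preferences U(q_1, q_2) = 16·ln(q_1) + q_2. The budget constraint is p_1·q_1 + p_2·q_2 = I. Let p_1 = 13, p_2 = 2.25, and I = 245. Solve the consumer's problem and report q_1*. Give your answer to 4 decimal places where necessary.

q_1* = 2.7692

MU_q_1 = 16/q_1, MU_q_2 = 1. Tangency: 16/q_1 = p_1/p_2.
So q_1*(p_1,p_2) = 16·p_2/p_1, independent of income; and q_2* = (I − 16·p_2)/p_2.
At the given prices: q_1* = 16·2.25/13 = 2.7692.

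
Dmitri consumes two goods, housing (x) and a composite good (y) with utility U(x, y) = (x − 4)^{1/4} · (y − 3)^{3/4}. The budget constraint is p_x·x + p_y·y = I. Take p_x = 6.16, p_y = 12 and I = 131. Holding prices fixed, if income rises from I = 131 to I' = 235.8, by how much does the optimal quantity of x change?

This is Cobb-Douglas in (x−4, y−3): tangency gives 0.25·p_y·(y−3) = 0.75·p_x·(x−4).
Substituting into the budget: x* = 4 + 0.25·(I − 4·p_x − 3·p_y)/p_x, and y* = 3 + 0.75·(…)/p_y.
Discretionary income = 131 − 4·6.16 − 3·12 = 70.36; x* = 4 + 0.25·70.36/6.16 = 6.8555.
At I' = 235.8: x* = 11.1088. Change: 11.1088 − 6.8555 = 4.2532.

Δx* = 4.2532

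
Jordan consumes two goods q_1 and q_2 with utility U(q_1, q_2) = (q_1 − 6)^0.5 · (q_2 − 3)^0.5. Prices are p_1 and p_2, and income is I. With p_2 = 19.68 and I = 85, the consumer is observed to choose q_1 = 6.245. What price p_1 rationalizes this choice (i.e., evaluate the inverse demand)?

p_1 = 4

MRS = (q_2−3)/(q_1−6). Tangency with p_1/p_2 gives q_2−3 = (p_1/p_2)·(q_1−6).
After buying the subsistence bundle (6, 3), a share 0.5 of the remaining income goes to q_1: q_1* = 6 + 0.5·(I − 6p_1 − 3p_2)/p_1.
Set q_1* = 6.245 in the demand function and solve for p_1: p_1 = 4.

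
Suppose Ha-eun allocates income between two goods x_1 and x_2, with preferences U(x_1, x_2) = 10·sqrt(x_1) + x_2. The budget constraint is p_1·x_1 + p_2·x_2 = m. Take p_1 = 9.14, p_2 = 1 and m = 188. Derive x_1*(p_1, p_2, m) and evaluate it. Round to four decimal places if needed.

x_1* = 0.2993

Solve: √x_1 = 5·p_2/p_1, so x_1*(p_1,p_2) = (5·p_2/p_1)², and x_2* = (m − p_1·x_1*)/p_2.
Plugging in: x_1* = (5·1/9.14)² = 0.2993.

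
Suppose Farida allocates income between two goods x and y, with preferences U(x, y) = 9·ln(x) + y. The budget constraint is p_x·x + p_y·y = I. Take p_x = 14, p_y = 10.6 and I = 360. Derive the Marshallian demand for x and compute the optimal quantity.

MU_x = 9/x, MU_y = 1. Tangency: 9/x = p_x/p_y.
So x*(p_x,p_y) = 9·p_y/p_x, independent of income; and y* = (I − 9·p_y)/p_y.
At the given prices: x* = 9·10.6/14 = 6.8143.

x* = 6.8143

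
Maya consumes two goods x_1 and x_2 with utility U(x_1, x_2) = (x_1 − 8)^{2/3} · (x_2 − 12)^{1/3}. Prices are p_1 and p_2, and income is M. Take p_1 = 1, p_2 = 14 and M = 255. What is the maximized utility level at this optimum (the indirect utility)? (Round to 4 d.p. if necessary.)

V = 17.344

Discretionary income = 255 − 8·1 − 12·14 = 79; x_1* = 8 + 2/3·79/1 = 60.6667; x_2* = 12 + 1/3·79/14 = 13.881.
Utility at the optimum: U(60.6667, 13.881) = 17.344.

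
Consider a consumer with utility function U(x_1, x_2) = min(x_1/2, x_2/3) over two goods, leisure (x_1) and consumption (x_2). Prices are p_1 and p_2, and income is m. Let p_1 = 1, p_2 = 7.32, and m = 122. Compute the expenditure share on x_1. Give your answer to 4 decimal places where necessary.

share on x_1 = 0.0835

With perfect complements, no substitution: consume in ratio x_1:x_2 = 2:3.
Budget: p_1·x_1 + p_2·(3/2)·x_1 = m, so (2·p_1 + 3·p_2)·x_1 = 2·m.
Demand: x_1*(p_1,p_2,m) = 2·m/(2·p_1 + 3·p_2), x_2* = 3·m/(2·p_1 + 3·p_2).
Here 2·1 + 3·7.32 = 23.96, giving x_1* = 10.1836 and x_2* = 15.2755.
Expenditure on x_1: 1·10.1836 = 10.1836; share = 0.0835.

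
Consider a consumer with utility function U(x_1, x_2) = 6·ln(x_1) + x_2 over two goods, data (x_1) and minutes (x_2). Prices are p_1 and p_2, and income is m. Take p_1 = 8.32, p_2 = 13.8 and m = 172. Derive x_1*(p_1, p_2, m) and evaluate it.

Set MRS = p_1/p_2: (6/x_1)/1 = p_1/p_2.
So x_1*(p_1,p_2) = 6·p_2/p_1, independent of income; and x_2* = (m − 6·p_2)/p_2.
At the given prices: x_1* = 6·13.8/8.32 = 9.9519.

x_1* = 9.9519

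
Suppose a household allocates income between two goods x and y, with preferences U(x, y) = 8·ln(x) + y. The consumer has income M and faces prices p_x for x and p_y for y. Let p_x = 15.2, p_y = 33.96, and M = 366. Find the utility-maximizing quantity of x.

x* = 17.8737

MU_x = 8/x, MU_y = 1. Tangency: 8/x = p_x/p_y.
So x*(p_x,p_y) = 8·p_y/p_x, independent of income; and y* = (M − 8·p_y)/p_y.
At the given prices: x* = 8·33.96/15.2 = 17.8737.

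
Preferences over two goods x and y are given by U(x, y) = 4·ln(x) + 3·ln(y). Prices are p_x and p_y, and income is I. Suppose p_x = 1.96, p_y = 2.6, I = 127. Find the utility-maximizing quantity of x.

x* = 37.0262

Demand: x*(p_x,p_y,I) = 4/7·I/p_x and y* = 3/7·I/p_y.
At p_x=1.96, p_y=2.6, I=127: x* = 4/7·127/1.96 = 37.0262.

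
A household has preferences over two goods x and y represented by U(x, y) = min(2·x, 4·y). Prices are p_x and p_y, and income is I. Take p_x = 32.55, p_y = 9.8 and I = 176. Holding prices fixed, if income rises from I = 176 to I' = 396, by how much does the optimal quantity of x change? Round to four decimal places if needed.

Δx* = 5.8745

Leontief preferences: the optimum is at the kink where x/4 = y/2, i.e. y = (1/2)·x.
Budget: p_x·x + p_y·(1/2)·x = I, so (4·p_x + 2·p_y)·x = 4·I.
Demand: x*(p_x,p_y,I) = 4·I/(4·p_x + 2·p_y), y* = 2·I/(4·p_x + 2·p_y).
Here 4·32.55 + 2·9.8 = 149.8, giving x* = 4.6996.
At I' = 396: x* = 10.5741. Change: 10.5741 − 4.6996 = 5.8745.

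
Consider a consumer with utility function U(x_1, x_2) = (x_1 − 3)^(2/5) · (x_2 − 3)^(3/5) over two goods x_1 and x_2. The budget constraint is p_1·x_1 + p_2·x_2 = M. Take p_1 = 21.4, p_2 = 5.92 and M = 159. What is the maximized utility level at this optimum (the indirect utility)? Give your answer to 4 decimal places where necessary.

V = 3.9707

MRS = (2/3)·(x_2−3)/(x_1−3). Tangency with p_1/p_2 gives x_2−3 = (3/2)·(p_1/p_2)·(x_1−3).
After buying the subsistence bundle (3, 3), a share 0.4 of the remaining income goes to x_1: x_1* = 3 + 0.4·(M − 3p_1 − 3p_2)/p_1.
Discretionary income = 159 − 3·21.4 − 3·5.92 = 77.04; x_1* = 3 + 0.4·77.04/21.4 = 4.44; x_2* = 3 + 0.6·77.04/5.92 = 10.8081.
Utility at the optimum: U(4.44, 10.8081) = 3.9707.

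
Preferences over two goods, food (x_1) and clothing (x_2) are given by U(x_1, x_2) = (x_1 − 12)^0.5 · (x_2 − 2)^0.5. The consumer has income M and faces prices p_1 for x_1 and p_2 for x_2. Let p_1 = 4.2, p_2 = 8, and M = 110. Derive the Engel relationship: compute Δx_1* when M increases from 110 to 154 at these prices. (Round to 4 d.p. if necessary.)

Δx_1* = 5.2381

This is Cobb-Douglas in (x_1−12, x_2−2): tangency gives 0.5·p_2·(x_2−2) = 0.5·p_1·(x_1−12).
After buying the subsistence bundle (12, 2), a share 0.5 of the remaining income goes to x_1: x_1* = 12 + 0.5·(M − 12p_1 − 2p_2)/p_1.
Discretionary income = 110 − 12·4.2 − 2·8 = 43.6; x_1* = 12 + 0.5·43.6/4.2 = 17.1905.
At M' = 154: x_1* = 22.4286. Change: 22.4286 − 17.1905 = 5.2381.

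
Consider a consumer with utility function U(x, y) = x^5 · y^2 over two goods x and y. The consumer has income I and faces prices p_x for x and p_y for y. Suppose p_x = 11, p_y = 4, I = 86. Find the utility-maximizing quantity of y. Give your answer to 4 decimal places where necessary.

y* = 6.1429

Demand: x*(p_x,p_y,I) = 5/7·I/p_x and y* = 2/7·I/p_y.
At p_x=11, p_y=4, I=86: y* = 2/7·86/4 = 6.1429.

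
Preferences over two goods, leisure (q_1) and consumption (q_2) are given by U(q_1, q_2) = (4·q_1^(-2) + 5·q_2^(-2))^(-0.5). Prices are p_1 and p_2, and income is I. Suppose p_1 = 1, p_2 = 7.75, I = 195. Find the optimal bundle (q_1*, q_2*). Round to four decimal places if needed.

MU_q_1 ∝ 4·q_1^(-3), MU_q_2 ∝ 5·q_2^(-3), so MRS = (4/5)·(q_2/q_1)^(3) = p_1/p_2.
Hence q_2/q_1 = ((5/4)·p_1/p_2)^(1/(3)), i.e. raised to the 1/3 power.
Substitute q_2 = (q_2/q_1)·q_1 into the budget: q_1* = I/(p_1 + p_2·(q_2/q_1)).
Numerically q_2/q_1 = 0.544339, so q_1* = 195/(1 + 7.75·0.544339) = 37.3661 and q_2* = 0.544339·37.3661 = 20.3399.

q_1* = 37.3661, q_2* = 20.3399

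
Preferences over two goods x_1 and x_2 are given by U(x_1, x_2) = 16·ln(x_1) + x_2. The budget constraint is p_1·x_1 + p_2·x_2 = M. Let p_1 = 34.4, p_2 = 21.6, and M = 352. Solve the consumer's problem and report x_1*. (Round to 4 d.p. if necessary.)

Set MRS = p_1/p_2: (16/x_1)/1 = p_1/p_2.
So x_1*(p_1,p_2) = 16·p_2/p_1, independent of income; and x_2* = (M − 16·p_2)/p_2.
At the given prices: x_1* = 16·21.6/34.4 = 10.0465.

x_1* = 10.0465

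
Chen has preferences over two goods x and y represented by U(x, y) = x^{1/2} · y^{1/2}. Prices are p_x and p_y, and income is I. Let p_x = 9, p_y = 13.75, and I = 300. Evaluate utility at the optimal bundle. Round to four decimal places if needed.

V = 13.484

The MRS is y/x. Set MRS = p_x/p_y.
So 0.5·p_y·y = 0.5·p_x·x; combined with the budget, a share 0.5 of income goes to x.
Demand: x*(p_x,p_y,I) = 0.5·I/p_x and y* = 0.5·I/p_y.
At p_x=9, p_y=13.75, I=300: x* = 0.5·300/9 = 16.6667, y* = 10.9091.
Utility at the optimum: U(16.6667, 10.9091) = 13.484.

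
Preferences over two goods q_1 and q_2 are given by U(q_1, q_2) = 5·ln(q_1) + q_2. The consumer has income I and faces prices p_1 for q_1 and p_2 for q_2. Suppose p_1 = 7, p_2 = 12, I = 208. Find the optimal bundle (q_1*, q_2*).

So q_1*(p_1,p_2) = 5·p_2/p_1, independent of income; and q_2* = (I − 5·p_2)/p_2.
At the given prices: q_1* = 5·12/7 = 8.5714, and q_2* = 12.3333.

q_1* = 8.5714, q_2* = 12.3333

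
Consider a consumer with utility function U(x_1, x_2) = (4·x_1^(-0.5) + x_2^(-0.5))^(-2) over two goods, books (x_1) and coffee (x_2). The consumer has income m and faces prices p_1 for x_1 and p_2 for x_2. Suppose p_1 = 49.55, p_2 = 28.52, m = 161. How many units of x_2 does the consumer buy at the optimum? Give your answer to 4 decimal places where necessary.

x_2* = 1.401

From the CES first-order condition, 4·(x_2/x_1)^(1.5) = p_1/p_2.
Hence x_2/x_1 = ((1/4)·p_1/p_2)^(1/(1.5)), i.e. raised to the 2/3 power.
With the ratio pinned down, the budget gives x_1* = m/(p_1 + p_2·(x_2/x_1)) and x_2* = (x_2/x_1)·x_1*.
Numerically x_2/x_1 = 0.57353, so x_1* = 161/(49.55 + 28.52·0.57353) = 2.4428 and x_2* = 0.57353·2.4428 = 1.401.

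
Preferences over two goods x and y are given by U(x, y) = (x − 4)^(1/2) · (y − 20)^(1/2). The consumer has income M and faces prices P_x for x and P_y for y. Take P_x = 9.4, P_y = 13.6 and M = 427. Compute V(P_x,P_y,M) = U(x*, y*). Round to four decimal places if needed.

V = 5.1916

This is Cobb-Douglas in (x−4, y−20): tangency gives 0.5·P_y·(y−20) = 0.5·P_x·(x−4).
After buying the subsistence bundle (4, 20), a share 0.5 of the remaining income goes to x: x* = 4 + 0.5·(M − 4P_x − 20P_y)/P_x.
Discretionary income = 427 − 4·9.4 − 20·13.6 = 117.4; x* = 4 + 0.5·117.4/9.4 = 10.2447; y* = 20 + 0.5·117.4/13.6 = 24.3162.
Utility at the optimum: U(10.2447, 24.3162) = 5.1916.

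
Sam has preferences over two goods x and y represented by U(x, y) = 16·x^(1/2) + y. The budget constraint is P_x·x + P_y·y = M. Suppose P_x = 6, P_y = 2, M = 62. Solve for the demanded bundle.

x* = 7.1111, y* = 9.6667

Set MRS = P_x/P_y: 8·x^(−1/2) = P_x/P_y.
Solve: √x = 8·P_y/P_x, so x*(P_x,P_y) = (8·P_y/P_x)², and y* = (M − P_x·x*)/P_y.
Plugging in: x* = (8·2/6)² = 7.1111, y* = 9.6667.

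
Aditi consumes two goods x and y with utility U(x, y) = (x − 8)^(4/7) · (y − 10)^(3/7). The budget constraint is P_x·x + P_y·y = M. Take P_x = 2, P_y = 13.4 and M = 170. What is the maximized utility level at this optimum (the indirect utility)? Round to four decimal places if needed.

Substituting into the budget: x* = 8 + 4/7·(M − 8·P_x − 10·P_y)/P_x, and y* = 10 + 3/7·(…)/P_y.
Discretionary income = 170 − 8·2 − 10·13.4 = 20; x* = 8 + 4/7·20/2 = 13.7143; y* = 10 + 3/7·20/13.4 = 10.6397.
Utility at the optimum: U(13.7143, 10.6397) = 2.2356.

V = 2.2356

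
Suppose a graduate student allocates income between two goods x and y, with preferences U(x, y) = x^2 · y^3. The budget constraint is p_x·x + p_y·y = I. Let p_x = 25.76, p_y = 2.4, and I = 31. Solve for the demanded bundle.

Tangency: MRS = (2/3)·y/x = p_x/p_y.
Rearranging, p_y·y = (3/2)·p_x·x. Substituting into the budget gives p_x·x·(1 + (3/2)) = I.
Demand: x*(p_x,p_y,I) = 0.4·I/p_x and y* = 0.6·I/p_y.
At p_x=25.76, p_y=2.4, I=31: x* = 0.4·31/25.76 = 0.4814, y* = 7.75.

x* = 0.4814, y* = 7.75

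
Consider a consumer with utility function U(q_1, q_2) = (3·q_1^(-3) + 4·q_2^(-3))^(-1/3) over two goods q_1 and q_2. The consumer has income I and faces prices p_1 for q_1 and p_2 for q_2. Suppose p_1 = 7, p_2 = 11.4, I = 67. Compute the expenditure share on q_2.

share on q_2 = 0.6077

MRS = MU_q_1/MU_q_2 = (3/4)·(q_2/q_1)^(4). Set equal to p_1/p_2.
Hence q_2/q_1 = ((4/3)·p_1/p_2)^(1/(4)), i.e. raised to the 0.25 power.
Substitute q_2 = (q_2/q_1)·q_1 into the budget: q_1* = I/(p_1 + p_2·(q_2/q_1)).
Numerically q_2/q_1 = 0.951224, so q_1* = 67/(7 + 11.4·0.951224) = 3.7548 and q_2* = 0.951224·3.7548 = 3.5716.
Expenditure on q_2: 11.4·3.5716 = 40.7166; share = 0.6077.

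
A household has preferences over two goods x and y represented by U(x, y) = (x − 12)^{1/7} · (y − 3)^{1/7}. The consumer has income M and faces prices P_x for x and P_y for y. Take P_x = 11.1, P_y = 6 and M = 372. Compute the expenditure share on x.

share on x = 0.6548

After buying the subsistence bundle (12, 3), a share 0.5 of the remaining income goes to x: x* = 12 + 0.5·(M − 12P_x − 3P_y)/P_x.
Discretionary income = 372 − 12·11.1 − 3·6 = 220.8; x* = 12 + 0.5·220.8/11.1 = 21.9459; y* = 3 + 0.5·220.8/6 = 21.4.
Expenditure on x: 11.1·21.9459 = 243.6; share = 0.6548.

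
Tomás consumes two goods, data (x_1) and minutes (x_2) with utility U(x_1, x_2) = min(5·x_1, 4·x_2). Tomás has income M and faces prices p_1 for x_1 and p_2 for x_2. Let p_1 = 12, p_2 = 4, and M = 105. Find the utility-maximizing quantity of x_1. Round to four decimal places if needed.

x_1* = 6.1765

Leontief preferences: the optimum is at the kink where x_1/4 = x_2/5, i.e. x_2 = (5/4)·x_1.
Budget: p_1·x_1 + p_2·(5/4)·x_1 = M, so (4·p_1 + 5·p_2)·x_1 = 4·M.
Demand: x_1*(p_1,p_2,M) = 4·M/(4·p_1 + 5·p_2), x_2* = 5·M/(4·p_1 + 5·p_2).
Here 4·12 + 5·4 = 68, giving x_1* = 6.1765.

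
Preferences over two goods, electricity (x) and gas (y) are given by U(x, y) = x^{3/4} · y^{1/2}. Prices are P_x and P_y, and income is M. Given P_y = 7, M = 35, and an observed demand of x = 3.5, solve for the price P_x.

P_x = 6

The MRS is (3/2)·y/x. Set MRS = P_x/P_y.
So 0.75·P_y·y = 0.5·P_x·x; combined with the budget, a share 0.6 of income goes to x.
Demand: x*(P_x,P_y,M) = 0.6·M/P_x and y* = 0.4·M/P_y.
Set x* = 3.5 in the demand function and solve for P_x: P_x = 6.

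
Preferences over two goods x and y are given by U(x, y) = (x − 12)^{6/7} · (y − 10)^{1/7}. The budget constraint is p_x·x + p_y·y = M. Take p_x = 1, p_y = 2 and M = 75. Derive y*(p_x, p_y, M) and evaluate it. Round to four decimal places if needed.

y* = 13.0714

MRS = 6·(y−10)/(x−12). Tangency with p_x/p_y gives y−10 = (1/6)·(p_x/p_y)·(x−12).
Substituting into the budget: x* = 12 + 6/7·(M − 12·p_x − 10·p_y)/p_x, and y* = 10 + 1/7·(…)/p_y.
Discretionary income = 75 − 12·1 − 10·2 = 43; y* = 10 + 1/7·43/2 = 13.0714.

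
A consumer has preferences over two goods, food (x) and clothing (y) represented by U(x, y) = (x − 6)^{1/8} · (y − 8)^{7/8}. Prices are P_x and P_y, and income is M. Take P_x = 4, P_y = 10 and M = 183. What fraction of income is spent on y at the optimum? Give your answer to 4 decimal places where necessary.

share on y = 0.8149

MRS = (1/7)·(y−8)/(x−6). Tangency with P_x/P_y gives y−8 = 7·(P_x/P_y)·(x−6).
After buying the subsistence bundle (6, 8), a share 0.125 of the remaining income goes to x: x* = 6 + 0.125·(M − 6P_x − 8P_y)/P_x.
Discretionary income = 183 − 6·4 − 8·10 = 79; x* = 6 + 0.125·79/4 = 8.4688; y* = 8 + 0.875·79/10 = 14.9125.
Expenditure on y: 10·14.9125 = 149.125; share = 0.8149.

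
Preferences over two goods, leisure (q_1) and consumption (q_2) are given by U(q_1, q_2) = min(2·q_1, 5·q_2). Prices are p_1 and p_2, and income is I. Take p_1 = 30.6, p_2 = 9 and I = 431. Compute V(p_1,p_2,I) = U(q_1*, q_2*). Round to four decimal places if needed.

Demand: q_1*(p_1,p_2,I) = 5·I/(5·p_1 + 2·p_2), q_2* = 2·I/(5·p_1 + 2·p_2).
Here 5·30.6 + 2·9 = 171, giving q_1* = 12.6023 and q_2* = 5.0409.
Utility at the optimum: U(12.6023, 5.0409) = 25.2047.

V = 25.2047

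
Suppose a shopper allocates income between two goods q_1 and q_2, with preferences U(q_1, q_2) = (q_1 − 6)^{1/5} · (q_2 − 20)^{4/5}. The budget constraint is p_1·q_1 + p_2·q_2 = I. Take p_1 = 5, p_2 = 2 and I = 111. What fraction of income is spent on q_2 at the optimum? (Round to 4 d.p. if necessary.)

share on q_2 = 0.6559

Let q_1' = q_1−6, q_2' = q_2−20. MRS = (1/4)·q_2'/q_1' = p_1/p_2.
Substituting into the budget: q_1* = 6 + 0.2·(I − 6·p_1 − 20·p_2)/p_1, and q_2* = 20 + 0.8·(…)/p_2.
Discretionary income = 111 − 6·5 − 20·2 = 41; q_1* = 6 + 0.2·41/5 = 7.64; q_2* = 20 + 0.8·41/2 = 36.4.
Expenditure on q_2: 2·36.4 = 72.8; share = 0.6559.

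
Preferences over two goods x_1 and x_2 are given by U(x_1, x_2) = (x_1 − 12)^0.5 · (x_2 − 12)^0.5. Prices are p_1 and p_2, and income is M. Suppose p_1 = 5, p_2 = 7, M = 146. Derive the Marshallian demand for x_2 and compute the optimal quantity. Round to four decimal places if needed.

x_2* = 12.1429

This is Cobb-Douglas in (x_1−12, x_2−12): tangency gives 0.5·p_2·(x_2−12) = 0.5·p_1·(x_1−12).
After buying the subsistence bundle (12, 12), a share 0.5 of the remaining income goes to x_1: x_1* = 12 + 0.5·(M − 12p_1 − 12p_2)/p_1.
Discretionary income = 146 − 12·5 − 12·7 = 2; x_2* = 12 + 0.5·2/7 = 12.1429.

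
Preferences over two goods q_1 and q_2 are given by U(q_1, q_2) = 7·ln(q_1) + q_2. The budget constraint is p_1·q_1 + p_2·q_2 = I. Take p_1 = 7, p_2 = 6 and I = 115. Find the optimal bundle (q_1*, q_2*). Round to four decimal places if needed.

q_1* = 6, q_2* = 12.1667

Set MRS = p_1/p_2: (7/q_1)/1 = p_1/p_2.
So q_1*(p_1,p_2) = 7·p_2/p_1, independent of income; and q_2* = (I − 7·p_2)/p_2.
At the given prices: q_1* = 7·6/7 = 6, and q_2* = 12.1667.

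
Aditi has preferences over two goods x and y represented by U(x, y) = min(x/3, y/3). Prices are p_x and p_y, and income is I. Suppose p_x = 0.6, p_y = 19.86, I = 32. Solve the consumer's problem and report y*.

Leontief preferences: the optimum is at the kink where x/3 = y/3, i.e. y = x.
Budget: p_x·x + p_y·x = I, so (3·p_x + 3·p_y)·x = 3·I.
Demand: x*(p_x,p_y,I) = 3·I/(3·p_x + 3·p_y), y* = 3·I/(3·p_x + 3·p_y).
Here 3·0.6 + 3·19.86 = 61.38, giving y* = 1.564.

y* = 1.564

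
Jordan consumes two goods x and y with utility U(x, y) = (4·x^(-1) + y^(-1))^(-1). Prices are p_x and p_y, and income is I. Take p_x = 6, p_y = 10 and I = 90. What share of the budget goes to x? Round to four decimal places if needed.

share on x = 0.6077

MRS = MU_x/MU_y = 4·(y/x)^(2). Set equal to p_x/p_y.
Solve for the ratio: y/x = [(1/4)·p_x/p_y]^(0.5).
Substitute y = (y/x)·x into the budget: x* = I/(p_x + p_y·(y/x)).
Numerically y/x = 0.387298, so x* = 90/(6 + 10·0.387298) = 9.1158 and y* = 0.387298·9.1158 = 3.5305.
Expenditure on x: 6·9.1158 = 54.6947; share = 0.6077.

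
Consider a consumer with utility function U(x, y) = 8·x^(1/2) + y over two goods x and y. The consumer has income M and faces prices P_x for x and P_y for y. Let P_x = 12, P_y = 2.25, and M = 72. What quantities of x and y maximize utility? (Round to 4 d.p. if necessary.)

x* = 0.5625, y* = 29

Set MRS = P_x/P_y: 4·x^(−1/2) = P_x/P_y.
Solve: √x = 4·P_y/P_x, so x*(P_x,P_y) = (4·P_y/P_x)², and y* = (M − P_x·x*)/P_y.
Plugging in: x* = (4·2.25/12)² = 0.5625, y* = 29.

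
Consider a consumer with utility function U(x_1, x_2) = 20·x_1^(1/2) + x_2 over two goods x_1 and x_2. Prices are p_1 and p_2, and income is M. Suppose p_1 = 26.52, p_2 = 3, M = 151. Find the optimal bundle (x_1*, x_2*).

x_1* = 1.2797, x_2* = 39.0211

MU_x_1 = 10/√x_1, MU_x_2 = 1. Tangency: 10/√x_1 = p_1/p_2.
Thus x_1* = (10·p_2/p_1)² — independent of M — with the rest of income spent on x_2.
Plugging in: x_1* = (10·3/26.52)² = 1.2797, x_2* = 39.0211.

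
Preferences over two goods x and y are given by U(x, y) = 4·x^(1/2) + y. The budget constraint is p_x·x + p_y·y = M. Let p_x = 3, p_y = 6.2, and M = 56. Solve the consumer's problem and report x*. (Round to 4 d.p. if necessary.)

Utility is quasi-linear in y; the FOC for x is 2/√x = p_x/p_y.
Thus x* = (2·p_y/p_x)² — independent of M — with the rest of income spent on y.
Plugging in: x* = (2·6.2/3)² = 17.0844.

x* = 17.0844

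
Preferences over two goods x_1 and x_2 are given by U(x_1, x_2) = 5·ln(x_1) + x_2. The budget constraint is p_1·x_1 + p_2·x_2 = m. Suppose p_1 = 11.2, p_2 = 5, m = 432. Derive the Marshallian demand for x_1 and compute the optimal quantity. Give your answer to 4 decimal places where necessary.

x_1* = 2.2321

So x_1*(p_1,p_2) = 5·p_2/p_1, independent of income; and x_2* = (m − 5·p_2)/p_2.
At the given prices: x_1* = 5·5/11.2 = 2.2321.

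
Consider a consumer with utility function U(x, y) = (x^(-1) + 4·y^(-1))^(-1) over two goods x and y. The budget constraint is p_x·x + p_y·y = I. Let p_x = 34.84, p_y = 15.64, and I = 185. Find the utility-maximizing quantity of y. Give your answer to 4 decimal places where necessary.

y* = 6.7737

MU_x ∝ x^(-2), MU_y ∝ 4·y^(-2), so MRS = (1/4)·(y/x)^(2) = p_x/p_y.
Solve for the ratio: y/x = [4·p_x/p_y]^(0.5).
Substitute y = (y/x)·x into the budget: x* = I/(p_x + p_y·(y/x)).
Numerically y/x = 2.985044, so x* = 185/(34.84 + 15.64·2.985044) = 2.2692 and y* = 2.985044·2.2692 = 6.7737.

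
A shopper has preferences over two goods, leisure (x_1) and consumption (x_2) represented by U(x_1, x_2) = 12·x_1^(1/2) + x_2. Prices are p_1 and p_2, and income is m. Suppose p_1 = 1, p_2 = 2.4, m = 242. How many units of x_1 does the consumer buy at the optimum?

Thus x_1* = (6·p_2/p_1)² — independent of m — with the rest of income spent on x_2.
Plugging in: x_1* = (6·2.4/1)² = 207.36.

x_1* = 207.36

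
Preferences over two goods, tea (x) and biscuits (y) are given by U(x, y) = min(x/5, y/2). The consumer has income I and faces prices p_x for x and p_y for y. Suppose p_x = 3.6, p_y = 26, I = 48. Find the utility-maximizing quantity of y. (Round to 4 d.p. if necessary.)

With perfect complements, no substitution: consume in ratio x:y = 5:2.
Budget: p_x·x + p_y·(2/5)·x = I, so (5·p_x + 2·p_y)·x = 5·I.
Demand: x*(p_x,p_y,I) = 5·I/(5·p_x + 2·p_y), y* = 2·I/(5·p_x + 2·p_y).
Here 5·3.6 + 2·26 = 70, giving y* = 1.3714.

y* = 1.3714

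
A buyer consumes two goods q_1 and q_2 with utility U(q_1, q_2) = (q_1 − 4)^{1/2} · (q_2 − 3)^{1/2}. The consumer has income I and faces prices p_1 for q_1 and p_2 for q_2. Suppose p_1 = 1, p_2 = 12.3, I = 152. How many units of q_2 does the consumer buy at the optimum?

q_2* = 7.5163

Let q_1' = q_1−4, q_2' = q_2−3. MRS = q_2'/q_1' = p_1/p_2.
Substituting into the budget: q_1* = 4 + 0.5·(I − 4·p_1 − 3·p_2)/p_1, and q_2* = 3 + 0.5·(…)/p_2.
Discretionary income = 152 − 4·1 − 3·12.3 = 111.1; q_2* = 3 + 0.5·111.1/12.3 = 7.5163.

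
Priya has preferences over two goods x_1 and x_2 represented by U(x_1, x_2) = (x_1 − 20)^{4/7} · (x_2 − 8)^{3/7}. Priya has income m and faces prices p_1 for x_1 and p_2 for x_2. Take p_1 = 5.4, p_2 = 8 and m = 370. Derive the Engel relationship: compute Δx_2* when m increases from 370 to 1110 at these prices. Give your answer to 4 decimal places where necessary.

Let x_1' = x_1−20, x_2' = x_2−8. MRS = (4/3)·x_2'/x_1' = p_1/p_2.
After buying the subsistence bundle (20, 8), a share 4/7 of the remaining income goes to x_1: x_1* = 20 + 4/7·(m − 20p_1 − 8p_2)/p_1.
Discretionary income = 370 − 20·5.4 − 8·8 = 198; x_2* = 8 + 3/7·198/8 = 18.6071.
At m' = 1110: x_2* = 58.25. Change: 58.25 − 18.6071 = 39.6429.

Δx_2* = 39.6429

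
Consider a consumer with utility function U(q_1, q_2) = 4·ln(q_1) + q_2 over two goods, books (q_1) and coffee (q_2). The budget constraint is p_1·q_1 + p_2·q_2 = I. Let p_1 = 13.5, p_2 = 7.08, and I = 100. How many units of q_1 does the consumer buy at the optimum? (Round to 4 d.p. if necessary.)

q_1* = 2.0978

Set MRS = p_1/p_2: (4/q_1)/1 = p_1/p_2.
So q_1*(p_1,p_2) = 4·p_2/p_1, independent of income; and q_2* = (I − 4·p_2)/p_2.
At the given prices: q_1* = 4·7.08/13.5 = 2.0978.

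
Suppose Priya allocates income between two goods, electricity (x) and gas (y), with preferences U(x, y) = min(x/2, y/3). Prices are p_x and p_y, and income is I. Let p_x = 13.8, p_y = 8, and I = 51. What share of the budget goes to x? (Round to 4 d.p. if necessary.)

Leontief preferences: the optimum is at the kink where x/2 = y/3, i.e. y = (3/2)·x.
Budget: p_x·x + p_y·(3/2)·x = I, so (2·p_x + 3·p_y)·x = 2·I.
Demand: x*(p_x,p_y,I) = 2·I/(2·p_x + 3·p_y), y* = 3·I/(2·p_x + 3·p_y).
Here 2·13.8 + 3·8 = 51.6, giving x* = 1.9767 and y* = 2.9651.
Expenditure on x: 13.8·1.9767 = 27.2791; share = 0.5349.

share on x = 0.5349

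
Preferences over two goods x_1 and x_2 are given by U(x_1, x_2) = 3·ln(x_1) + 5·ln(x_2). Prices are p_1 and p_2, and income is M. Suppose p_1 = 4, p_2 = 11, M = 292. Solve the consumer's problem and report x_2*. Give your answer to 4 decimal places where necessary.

At p_1=4, p_2=11, M=292: x_2* = 0.625·292/11 = 16.5909.

x_2* = 16.5909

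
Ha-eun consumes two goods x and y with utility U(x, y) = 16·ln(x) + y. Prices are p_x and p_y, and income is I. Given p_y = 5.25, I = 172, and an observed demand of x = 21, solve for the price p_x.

MU_x = 16/x, MU_y = 1. Tangency: 16/x = p_x/p_y.
So x*(p_x,p_y) = 16·p_y/p_x, independent of income; and y* = (I − 16·p_y)/p_y.
Set x* = 21 in the demand function and solve for p_x: p_x = 4.

p_x = 4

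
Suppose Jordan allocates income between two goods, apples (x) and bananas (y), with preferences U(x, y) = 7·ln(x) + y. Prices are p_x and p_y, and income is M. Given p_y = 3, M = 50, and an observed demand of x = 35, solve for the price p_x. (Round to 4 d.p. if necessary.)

p_x = 0.6

Set MRS = p_x/p_y: (7/x)/1 = p_x/p_y.
So x*(p_x,p_y) = 7·p_y/p_x, independent of income; and y* = (M − 7·p_y)/p_y.
Set x* = 35 in the demand function and solve for p_x: p_x = 0.6.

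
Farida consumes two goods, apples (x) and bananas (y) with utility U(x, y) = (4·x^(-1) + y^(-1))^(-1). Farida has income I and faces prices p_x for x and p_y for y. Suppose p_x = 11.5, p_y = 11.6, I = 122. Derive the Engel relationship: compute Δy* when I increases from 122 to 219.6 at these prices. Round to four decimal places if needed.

From the CES first-order condition, 4·(y/x)^(2) = p_x/p_y.
Solve for the ratio: y/x = [(1/4)·p_x/p_y]^(0.5).
Substitute y = (y/x)·x into the budget: x* = I/(p_x + p_y·(y/x)).
Numerically y/x = 0.49784, so x* = 122/(11.5 + 11.6·0.49784) = 7.0623 and y* = 0.49784·7.0623 = 3.5159.
At I' = 219.6: y* = 6.3286. Change: 6.3286 − 3.5159 = 2.8127.

Δy* = 2.8127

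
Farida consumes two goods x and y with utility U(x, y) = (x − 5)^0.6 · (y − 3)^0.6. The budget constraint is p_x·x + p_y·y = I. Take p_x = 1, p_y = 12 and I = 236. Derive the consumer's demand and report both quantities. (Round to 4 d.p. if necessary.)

x* = 102.5, y* = 11.125

This is Cobb-Douglas in (x−5, y−3): tangency gives 0.6·p_y·(y−3) = 0.6·p_x·(x−5).
Substituting into the budget: x* = 5 + 0.5·(I − 5·p_x − 3·p_y)/p_x, and y* = 3 + 0.5·(…)/p_y.
Discretionary income = 236 − 5·1 − 3·12 = 195; x* = 5 + 0.5·195/1 = 102.5; y* = 3 + 0.5·195/12 = 11.125.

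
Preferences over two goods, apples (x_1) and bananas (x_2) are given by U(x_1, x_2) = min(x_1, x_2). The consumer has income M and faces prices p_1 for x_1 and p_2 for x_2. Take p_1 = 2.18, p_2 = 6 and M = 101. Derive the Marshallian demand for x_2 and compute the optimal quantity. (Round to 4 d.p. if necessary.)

x_2* = 12.3472

Here 2.18 + 6 = 8.18, giving x_2* = 12.3472.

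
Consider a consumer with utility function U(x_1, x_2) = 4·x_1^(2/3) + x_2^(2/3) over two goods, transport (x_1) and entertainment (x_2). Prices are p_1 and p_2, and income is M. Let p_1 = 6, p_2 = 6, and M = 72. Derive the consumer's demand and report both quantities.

x_1* = 11.8154, x_2* = 0.1846

From the CES first-order condition, 4·(x_2/x_1)^(1/3) = p_1/p_2.
Solve for the ratio: x_2/x_1 = [(1/4)·p_1/p_2]^(3).
Substitute x_2 = (x_2/x_1)·x_1 into the budget: x_1* = M/(p_1 + p_2·(x_2/x_1)).
Numerically x_2/x_1 = 0.015625, so x_1* = 72/(6 + 6·0.015625) = 11.8154 and x_2* = 0.015625·11.8154 = 0.1846.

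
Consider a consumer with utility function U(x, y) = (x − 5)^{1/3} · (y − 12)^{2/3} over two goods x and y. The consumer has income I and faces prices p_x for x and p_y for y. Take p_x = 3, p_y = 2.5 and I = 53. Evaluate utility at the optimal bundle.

This is Cobb-Douglas in (x−5, y−12): tangency gives 1/3·p_y·(y−12) = 2/3·p_x·(x−5).
Substituting into the budget: x* = 5 + 1/3·(I − 5·p_x − 12·p_y)/p_x, and y* = 12 + 2/3·(…)/p_y.
Discretionary income = 53 − 5·3 − 12·2.5 = 8; x* = 5 + 1/3·8/3 = 5.8889; y* = 12 + 2/3·8/2.5 = 14.1333.
Utility at the optimum: U(5.8889, 14.1333) = 1.5934.

V = 1.5934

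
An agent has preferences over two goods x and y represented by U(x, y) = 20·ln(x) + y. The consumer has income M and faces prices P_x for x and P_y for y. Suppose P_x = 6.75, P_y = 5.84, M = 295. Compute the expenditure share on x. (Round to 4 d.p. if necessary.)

share on x = 0.3959

MU_x = 20/x, MU_y = 1. Tangency: 20/x = P_x/P_y.
So x*(P_x,P_y) = 20·P_y/P_x, independent of income; and y* = (M − 20·P_y)/P_y.
At the given prices: x* = 20·5.84/6.75 = 17.3037, and y* = 30.5137.
Expenditure on x: 6.75·17.3037 = 116.8; share = 0.3959.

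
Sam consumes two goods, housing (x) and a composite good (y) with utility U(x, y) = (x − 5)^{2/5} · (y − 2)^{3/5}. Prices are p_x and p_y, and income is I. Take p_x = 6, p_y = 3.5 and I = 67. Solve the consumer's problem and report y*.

MRS = (2/3)·(y−2)/(x−5). Tangency with p_x/p_y gives y−2 = (3/2)·(p_x/p_y)·(x−5).
After buying the subsistence bundle (5, 2), a share 0.4 of the remaining income goes to x: x* = 5 + 0.4·(I − 5p_x − 2p_y)/p_x.
Discretionary income = 67 − 5·6 − 2·3.5 = 30; y* = 2 + 0.6·30/3.5 = 7.1429.

y* = 7.1429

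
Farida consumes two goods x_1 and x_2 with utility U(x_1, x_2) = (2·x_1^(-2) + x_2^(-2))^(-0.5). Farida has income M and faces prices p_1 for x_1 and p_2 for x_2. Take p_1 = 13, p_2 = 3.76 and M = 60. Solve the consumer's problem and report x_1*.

From the CES first-order condition, 2·(x_2/x_1)^(3) = p_1/p_2.
Solve for the ratio: x_2/x_1 = [(1/2)·p_1/p_2]^(1/3).
Substitute x_2 = (x_2/x_1)·x_1 into the budget: x_1* = M/(p_1 + p_2·(x_2/x_1)).
Numerically x_2/x_1 = 1.200167, so x_1* = 60/(13 + 3.76·1.200167) = 3.4261.

x_1* = 3.4261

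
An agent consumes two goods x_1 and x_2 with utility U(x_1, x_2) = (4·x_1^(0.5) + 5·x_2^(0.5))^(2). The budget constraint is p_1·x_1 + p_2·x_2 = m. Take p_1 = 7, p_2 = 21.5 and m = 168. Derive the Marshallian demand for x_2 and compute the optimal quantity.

Substitute x_2 = (x_2/x_1)·x_1 into the budget: x_1* = m/(p_1 + p_2·(x_2/x_1)).
Numerically x_2/x_1 = 0.16563, so x_1* = 168/(7 + 21.5·0.16563) = 15.9075 and x_2* = 0.16563·15.9075 = 2.6348.

x_2* = 2.6348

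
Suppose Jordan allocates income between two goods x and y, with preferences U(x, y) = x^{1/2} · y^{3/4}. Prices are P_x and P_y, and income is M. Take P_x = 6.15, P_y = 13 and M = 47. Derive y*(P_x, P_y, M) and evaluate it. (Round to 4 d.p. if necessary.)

y* = 2.1692

Demand: x*(P_x,P_y,M) = 0.4·M/P_x and y* = 0.6·M/P_y.
At P_x=6.15, P_y=13, M=47: y* = 0.6·47/13 = 2.1692.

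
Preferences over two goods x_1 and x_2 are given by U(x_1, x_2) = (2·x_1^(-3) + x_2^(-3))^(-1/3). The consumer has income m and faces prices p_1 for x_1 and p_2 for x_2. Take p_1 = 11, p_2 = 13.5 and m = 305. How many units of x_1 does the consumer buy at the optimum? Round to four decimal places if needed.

From the CES first-order condition, 2·(x_2/x_1)^(4) = p_1/p_2.
Hence x_2/x_1 = ((1/2)·p_1/p_2)^(1/(4)), i.e. raised to the 0.25 power.
Substitute x_2 = (x_2/x_1)·x_1 into the budget: x_1* = m/(p_1 + p_2·(x_2/x_1)).
Numerically x_2/x_1 = 0.798927, so x_1* = 305/(11 + 13.5·0.798927) = 14.0001.

x_1* = 14.0001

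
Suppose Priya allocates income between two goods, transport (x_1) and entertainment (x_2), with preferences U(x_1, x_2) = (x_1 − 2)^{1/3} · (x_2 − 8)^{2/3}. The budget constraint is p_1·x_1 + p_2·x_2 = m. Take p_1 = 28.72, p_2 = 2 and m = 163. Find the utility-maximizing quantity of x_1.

MRS = (1/2)·(x_2−8)/(x_1−2). Tangency with p_1/p_2 gives x_2−8 = 2·(p_1/p_2)·(x_1−2).
After buying the subsistence bundle (2, 8), a share 1/3 of the remaining income goes to x_1: x_1* = 2 + 1/3·(m − 2p_1 − 8p_2)/p_1.
Discretionary income = 163 − 2·28.72 − 8·2 = 89.56; x_1* = 2 + 1/3·89.56/28.72 = 3.0395.

x_1* = 3.0395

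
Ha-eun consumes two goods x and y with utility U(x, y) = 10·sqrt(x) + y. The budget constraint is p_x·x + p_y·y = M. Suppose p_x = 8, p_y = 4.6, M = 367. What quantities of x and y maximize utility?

x* = 8.2656, y* = 65.4076

MU_x = 5/√x, MU_y = 1. Tangency: 5/√x = p_x/p_y.
Solve: √x = 5·p_y/p_x, so x*(p_x,p_y) = (5·p_y/p_x)², and y* = (M − p_x·x*)/p_y.
Plugging in: x* = (5·4.6/8)² = 8.2656, y* = 65.4076.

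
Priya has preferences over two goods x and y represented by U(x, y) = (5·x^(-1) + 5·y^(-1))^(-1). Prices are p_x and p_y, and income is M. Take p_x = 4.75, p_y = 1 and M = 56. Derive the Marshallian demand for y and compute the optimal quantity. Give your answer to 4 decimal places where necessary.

y* = 17.6131

MU_x ∝ 5·x^(-2), MU_y ∝ 5·y^(-2), so MRS = (y/x)^(2) = p_x/p_y.
Solve for the ratio: y/x = [p_x/p_y]^(0.5).
With the ratio pinned down, the budget gives x* = M/(p_x + p_y·(y/x)) and y* = (y/x)·x*.
Numerically y/x = 2.179449, so x* = 56/(4.75 + 1·2.179449) = 8.0815 and y* = 2.179449·8.0815 = 17.6131.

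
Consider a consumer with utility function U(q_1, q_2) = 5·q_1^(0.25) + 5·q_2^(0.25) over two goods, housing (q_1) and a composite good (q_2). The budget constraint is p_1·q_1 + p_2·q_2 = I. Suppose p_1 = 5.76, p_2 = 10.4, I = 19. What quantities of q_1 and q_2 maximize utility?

MU_q_1 ∝ 5·q_1^(-0.75), MU_q_2 ∝ 5·q_2^(-0.75), so MRS = (q_2/q_1)^(0.75) = p_1/p_2.
Hence q_2/q_1 = (p_1/p_2)^(1/(0.75)), i.e. raised to the 4/3 power.
With the ratio pinned down, the budget gives q_1* = I/(p_1 + p_2·(q_2/q_1)) and q_2* = (q_2/q_1)·q_1*.
Numerically q_2/q_1 = 0.454833, so q_1* = 19/(5.76 + 10.4·0.454833) = 1.8112 and q_2* = 0.454833·1.8112 = 0.8238.

q_1* = 1.8112, q_2* = 0.8238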